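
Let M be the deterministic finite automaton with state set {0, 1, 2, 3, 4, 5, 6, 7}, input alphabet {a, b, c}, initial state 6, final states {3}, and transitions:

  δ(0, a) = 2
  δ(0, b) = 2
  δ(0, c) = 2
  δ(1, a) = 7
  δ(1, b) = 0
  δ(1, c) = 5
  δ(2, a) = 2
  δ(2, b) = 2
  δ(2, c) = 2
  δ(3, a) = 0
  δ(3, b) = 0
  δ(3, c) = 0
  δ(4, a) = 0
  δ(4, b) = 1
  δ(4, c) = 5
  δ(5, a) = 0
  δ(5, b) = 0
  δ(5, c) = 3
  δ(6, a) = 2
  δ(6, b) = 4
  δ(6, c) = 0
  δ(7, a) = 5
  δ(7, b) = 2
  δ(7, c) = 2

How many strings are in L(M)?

3

The useful subgraph on states {1, 3, 4, 5, 6, 7} is acyclic, so L(M) is finite; the longest accepting path visits 6 useful states, giving maximum string length 5.
Counting accepting paths from 6 by length: 1 of length 3, 1 of length 4, 1 of length 5. Total 3.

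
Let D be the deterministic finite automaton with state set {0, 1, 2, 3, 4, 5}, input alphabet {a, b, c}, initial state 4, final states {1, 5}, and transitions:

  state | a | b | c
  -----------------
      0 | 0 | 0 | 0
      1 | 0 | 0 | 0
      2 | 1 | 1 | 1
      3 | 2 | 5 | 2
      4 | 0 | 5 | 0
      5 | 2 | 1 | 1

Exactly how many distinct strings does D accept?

6

The useful subgraph on states {1, 2, 4, 5} is acyclic, so L(D) is finite; the longest accepting path visits 4 useful states, giving maximum string length 3.
Counting accepting paths from 4 by length: 1 of length 1, 2 of length 2, 3 of length 3. Total 6.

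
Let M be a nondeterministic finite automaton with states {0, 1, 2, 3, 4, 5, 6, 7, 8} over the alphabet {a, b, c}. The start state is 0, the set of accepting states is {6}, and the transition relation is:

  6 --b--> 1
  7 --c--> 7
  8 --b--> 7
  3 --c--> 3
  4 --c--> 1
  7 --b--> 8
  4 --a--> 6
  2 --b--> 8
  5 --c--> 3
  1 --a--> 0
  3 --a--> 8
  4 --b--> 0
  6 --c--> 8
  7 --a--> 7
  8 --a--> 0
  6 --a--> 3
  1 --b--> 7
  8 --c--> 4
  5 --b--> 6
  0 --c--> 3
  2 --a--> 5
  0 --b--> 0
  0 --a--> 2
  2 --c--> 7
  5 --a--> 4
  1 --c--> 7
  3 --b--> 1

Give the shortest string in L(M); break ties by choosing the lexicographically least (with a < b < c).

A breadth-first search from 0 reaches an accepting state first via the path 0 → 2 → 5 → 6 on input aab.
No string of length < 3 is accepted (BFS exhausts all shorter strings without reaching an accepting state), and aab is the lexicographically least accepting string of length 3.

aab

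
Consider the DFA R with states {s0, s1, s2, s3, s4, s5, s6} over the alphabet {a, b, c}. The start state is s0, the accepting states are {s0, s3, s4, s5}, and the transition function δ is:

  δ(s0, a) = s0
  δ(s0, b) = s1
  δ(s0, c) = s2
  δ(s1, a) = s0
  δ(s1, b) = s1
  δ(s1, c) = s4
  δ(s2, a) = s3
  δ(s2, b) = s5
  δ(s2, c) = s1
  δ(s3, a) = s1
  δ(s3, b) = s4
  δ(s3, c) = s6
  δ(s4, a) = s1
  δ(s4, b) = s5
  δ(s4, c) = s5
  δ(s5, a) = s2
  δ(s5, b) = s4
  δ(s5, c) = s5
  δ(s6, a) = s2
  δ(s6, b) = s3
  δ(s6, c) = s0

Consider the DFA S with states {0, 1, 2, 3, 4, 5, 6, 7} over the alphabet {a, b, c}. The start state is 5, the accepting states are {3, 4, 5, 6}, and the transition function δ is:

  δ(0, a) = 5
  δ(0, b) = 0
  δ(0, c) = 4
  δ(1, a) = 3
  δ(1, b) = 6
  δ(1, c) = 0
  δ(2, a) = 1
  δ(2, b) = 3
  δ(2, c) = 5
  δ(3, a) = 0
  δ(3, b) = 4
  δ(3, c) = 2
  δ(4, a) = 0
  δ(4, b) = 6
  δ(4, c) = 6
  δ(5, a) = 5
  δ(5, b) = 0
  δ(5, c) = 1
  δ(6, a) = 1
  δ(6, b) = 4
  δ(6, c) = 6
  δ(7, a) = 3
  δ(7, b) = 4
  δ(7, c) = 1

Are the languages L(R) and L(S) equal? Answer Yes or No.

Yes

Exploring the product automaton R × S from the start pair (s0, 5), following both machines on each input symbol, reaches 7 state pairs: (s0, 5), (s1, 0), (s2, 1), (s4, 4), (s3, 3), (s5, 6), (s6, 2).
R accepts in {s0, s3, s4, s5} and S accepts in {3, 4, 5, 6}. In every reachable pair the two components are either both accepting — (s0, 5), (s4, 4), (s3, 3), (s5, 6) — or both non-accepting, so no string is accepted by exactly one of the machines: L(R) \ L(S) and L(S) \ L(R) are both empty.
Hence every string is accepted by R iff it is accepted by S, and the two languages coincide.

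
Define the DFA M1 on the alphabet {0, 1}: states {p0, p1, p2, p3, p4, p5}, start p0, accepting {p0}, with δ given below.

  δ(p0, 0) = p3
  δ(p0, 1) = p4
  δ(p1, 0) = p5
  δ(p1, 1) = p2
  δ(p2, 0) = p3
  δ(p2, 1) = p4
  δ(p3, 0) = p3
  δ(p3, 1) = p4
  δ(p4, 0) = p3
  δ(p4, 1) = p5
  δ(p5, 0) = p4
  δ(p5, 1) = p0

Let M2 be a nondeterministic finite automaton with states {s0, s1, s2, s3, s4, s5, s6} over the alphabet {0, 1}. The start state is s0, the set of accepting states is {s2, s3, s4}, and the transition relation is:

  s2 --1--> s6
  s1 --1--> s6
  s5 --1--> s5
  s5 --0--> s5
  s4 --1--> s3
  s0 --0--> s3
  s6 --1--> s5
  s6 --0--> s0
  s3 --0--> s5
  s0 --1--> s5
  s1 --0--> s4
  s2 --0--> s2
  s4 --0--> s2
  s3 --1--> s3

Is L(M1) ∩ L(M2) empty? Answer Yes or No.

The string 0111 is accepted by both M1 and M2.
Hence L(M1) ∩ L(M2) ≠ ∅.

No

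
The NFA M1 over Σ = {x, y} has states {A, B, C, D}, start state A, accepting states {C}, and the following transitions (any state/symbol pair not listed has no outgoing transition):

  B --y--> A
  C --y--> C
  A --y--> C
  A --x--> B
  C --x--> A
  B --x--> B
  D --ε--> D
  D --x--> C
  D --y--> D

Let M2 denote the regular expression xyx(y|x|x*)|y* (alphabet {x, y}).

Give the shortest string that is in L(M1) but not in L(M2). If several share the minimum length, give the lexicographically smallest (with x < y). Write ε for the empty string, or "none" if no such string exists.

The string xyy is accepted by M1 but not by M2.
No shorter string lies in the difference, and xyy is the lexicographically first length-3 string in L(M1) \ L(M2).

xyy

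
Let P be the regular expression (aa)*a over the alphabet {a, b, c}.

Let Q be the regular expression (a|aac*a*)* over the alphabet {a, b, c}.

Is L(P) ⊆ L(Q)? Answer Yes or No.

Yes

Converting the expression P to a DFA (subset construction, then merging equivalent states) gives the minimal DFA with states {p0, p1, p2}, start state p0, accepting states {p1} and transitions p0: a→p1, b→p2, c→p2; p1: a→p0, b→p2, c→p2; p2: a→p2, b→p2, c→p2.
Converting the expression Q to a DFA (subset construction, then merging equivalent states) gives the minimal DFA with states {q0, q1, q2, q3, q4}, start state q0, accepting states {q0, q1, q3, q4} and transitions q0: a→q1, b→q2, c→q2; q1: a→q3, b→q2, c→q2; q2: a→q2, b→q2, c→q2; q3: a→q3, b→q2, c→q4; q4: a→q1, b→q2, c→q4.
Exploring the product automaton P × Q from the start pair (p0, q0), following both machines on each input symbol, reaches 8 state pairs: (p0, q0), (p1, q1), (p2, q2), (p0, q3), (p1, q3), (p2, q4), (p2, q1), (p2, q3).
P accepts in {p1} and Q accepts in {q0, q1, q3, q4}. The reachable pairs whose P-component is accepting are (p1, q1), (p1, q3); in each of them the Q-component is accepting too, so the product for L(P) \ L(Q) (P-component accepting, Q-component rejecting) has no reachable accepting pair and the difference is empty.
Hence every string in L(P) is also in L(Q).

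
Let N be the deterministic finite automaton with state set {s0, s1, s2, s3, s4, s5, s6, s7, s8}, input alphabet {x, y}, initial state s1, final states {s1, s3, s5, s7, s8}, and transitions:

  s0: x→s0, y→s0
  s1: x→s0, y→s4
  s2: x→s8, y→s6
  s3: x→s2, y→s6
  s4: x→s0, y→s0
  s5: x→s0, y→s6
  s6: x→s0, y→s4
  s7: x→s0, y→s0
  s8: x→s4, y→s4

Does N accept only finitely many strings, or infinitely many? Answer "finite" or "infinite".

finite

The useful states (reachable from s1 and able to reach an accepting state) are {s1}.
Restricted to these states the transition graph has no cycle, so every accepting path has bounded length and L is finite.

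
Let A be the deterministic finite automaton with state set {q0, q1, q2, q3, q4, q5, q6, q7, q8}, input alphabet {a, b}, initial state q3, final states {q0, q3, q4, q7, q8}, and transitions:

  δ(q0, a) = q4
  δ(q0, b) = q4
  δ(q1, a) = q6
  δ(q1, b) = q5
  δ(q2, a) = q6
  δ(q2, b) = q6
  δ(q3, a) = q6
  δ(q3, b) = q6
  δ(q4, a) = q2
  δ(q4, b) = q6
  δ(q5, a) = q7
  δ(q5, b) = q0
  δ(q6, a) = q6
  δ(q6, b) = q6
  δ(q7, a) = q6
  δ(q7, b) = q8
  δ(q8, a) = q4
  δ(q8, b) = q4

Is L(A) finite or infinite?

finite

The useful states (reachable from q3 and able to reach an accepting state) are {q3}.
Restricted to these states the transition graph has no cycle, so every accepting path has bounded length and L is finite.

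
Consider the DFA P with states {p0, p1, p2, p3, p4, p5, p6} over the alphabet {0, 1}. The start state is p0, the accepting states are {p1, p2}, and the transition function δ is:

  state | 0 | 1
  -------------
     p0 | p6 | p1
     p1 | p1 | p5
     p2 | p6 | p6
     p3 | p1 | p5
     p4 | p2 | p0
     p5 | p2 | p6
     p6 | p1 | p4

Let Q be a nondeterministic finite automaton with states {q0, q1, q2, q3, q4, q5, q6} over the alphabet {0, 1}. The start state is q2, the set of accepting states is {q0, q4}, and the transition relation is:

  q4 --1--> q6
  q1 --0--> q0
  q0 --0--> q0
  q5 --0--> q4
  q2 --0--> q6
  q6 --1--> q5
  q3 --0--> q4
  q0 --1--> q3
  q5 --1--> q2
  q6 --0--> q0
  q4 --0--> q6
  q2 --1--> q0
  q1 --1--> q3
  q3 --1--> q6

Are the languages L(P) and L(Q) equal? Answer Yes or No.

Yes

Exploring the product automaton P × Q from the start pair (p0, q2), following both machines on each input symbol, reaches 6 state pairs: (p0, q2), (p6, q6), (p1, q0), (p4, q5), (p5, q3), (p2, q4).
P accepts in {p1, p2} and Q accepts in {q0, q4}. In every reachable pair the two components are either both accepting — (p1, q0), (p2, q4) — or both non-accepting, so no string is accepted by exactly one of the machines: L(P) \ L(Q) and L(Q) \ L(P) are both empty.
Hence every string is accepted by P iff it is accepted by Q, and the two languages coincide.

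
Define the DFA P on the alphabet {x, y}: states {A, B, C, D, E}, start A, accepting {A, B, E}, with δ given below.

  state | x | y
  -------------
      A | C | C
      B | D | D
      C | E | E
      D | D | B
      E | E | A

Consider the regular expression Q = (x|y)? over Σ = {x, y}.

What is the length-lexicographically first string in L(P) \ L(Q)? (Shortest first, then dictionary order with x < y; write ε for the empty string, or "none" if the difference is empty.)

xx

The string xx is accepted by P but not by Q.
No shorter string lies in the difference, and xx is the lexicographically first length-2 string in L(P) \ L(Q).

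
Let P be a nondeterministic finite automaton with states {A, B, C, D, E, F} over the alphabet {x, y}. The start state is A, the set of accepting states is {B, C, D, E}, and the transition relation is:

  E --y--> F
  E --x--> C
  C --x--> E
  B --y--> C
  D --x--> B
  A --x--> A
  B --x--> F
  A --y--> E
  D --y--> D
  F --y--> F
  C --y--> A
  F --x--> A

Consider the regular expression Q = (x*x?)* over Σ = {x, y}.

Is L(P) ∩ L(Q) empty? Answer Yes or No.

Converting the expression Q to a DFA (subset construction, then merging equivalent states) gives the minimal DFA with states {q0, q1}, start state q0, accepting states {q0} and transitions q0: x→q0, y→q1; q1: x→q1, y→q1.
Exploring the product automaton P × Q from the start pair (A, q0), following both machines on each input symbol, reaches 5 state pairs: (A, q0), (E, q1), (C, q1), (F, q1), (A, q1).
P accepts in {B, C, D, E} and Q accepts in {q0}; no reachable pair has both components accepting, so no string drives both machines to acceptance simultaneously and L(P) ∩ L(Q) = ∅.
So no string is accepted by both, and the intersection is empty.

Yes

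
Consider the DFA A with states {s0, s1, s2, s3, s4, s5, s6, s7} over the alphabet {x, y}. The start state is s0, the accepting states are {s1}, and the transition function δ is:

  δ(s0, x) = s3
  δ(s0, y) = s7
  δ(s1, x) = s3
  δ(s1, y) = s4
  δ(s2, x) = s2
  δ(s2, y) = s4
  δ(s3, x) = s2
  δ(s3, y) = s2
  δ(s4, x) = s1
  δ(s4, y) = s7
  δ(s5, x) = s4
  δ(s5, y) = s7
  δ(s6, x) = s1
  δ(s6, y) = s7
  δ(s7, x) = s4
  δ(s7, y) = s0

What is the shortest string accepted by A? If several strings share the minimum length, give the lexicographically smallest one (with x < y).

A breadth-first search from s0 reaches an accepting state first via the path s0 → s7 → s4 → s1 on input yxx.
No string of length < 3 is accepted (BFS exhausts all shorter strings without reaching an accepting state), and yxx is the lexicographically least accepting string of length 3.

yxx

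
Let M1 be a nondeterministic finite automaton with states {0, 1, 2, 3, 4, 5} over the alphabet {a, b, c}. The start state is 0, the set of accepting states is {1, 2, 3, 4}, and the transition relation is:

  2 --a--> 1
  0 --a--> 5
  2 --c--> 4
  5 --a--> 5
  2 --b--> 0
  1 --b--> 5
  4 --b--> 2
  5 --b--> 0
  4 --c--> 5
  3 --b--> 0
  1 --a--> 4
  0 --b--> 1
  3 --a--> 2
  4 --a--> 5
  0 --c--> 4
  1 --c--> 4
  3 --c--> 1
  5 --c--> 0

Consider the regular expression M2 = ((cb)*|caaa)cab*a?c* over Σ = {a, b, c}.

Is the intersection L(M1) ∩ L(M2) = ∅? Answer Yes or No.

The string cabb is accepted by both M1 and M2.
Hence L(M1) ∩ L(M2) ≠ ∅.

No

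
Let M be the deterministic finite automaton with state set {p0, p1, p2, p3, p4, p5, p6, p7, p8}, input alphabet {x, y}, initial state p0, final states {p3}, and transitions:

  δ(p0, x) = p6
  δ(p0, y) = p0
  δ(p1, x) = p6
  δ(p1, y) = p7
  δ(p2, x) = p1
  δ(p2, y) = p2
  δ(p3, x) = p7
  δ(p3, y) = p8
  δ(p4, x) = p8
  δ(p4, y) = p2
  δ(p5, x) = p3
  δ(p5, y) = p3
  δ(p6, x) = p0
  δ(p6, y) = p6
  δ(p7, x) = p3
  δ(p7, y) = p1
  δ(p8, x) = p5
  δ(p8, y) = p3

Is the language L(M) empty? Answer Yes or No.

The states reachable from the start state are {p0, p6}.
None of the accepting states {p3} is reachable, so no string is accepted and L(M) = ∅.

Yes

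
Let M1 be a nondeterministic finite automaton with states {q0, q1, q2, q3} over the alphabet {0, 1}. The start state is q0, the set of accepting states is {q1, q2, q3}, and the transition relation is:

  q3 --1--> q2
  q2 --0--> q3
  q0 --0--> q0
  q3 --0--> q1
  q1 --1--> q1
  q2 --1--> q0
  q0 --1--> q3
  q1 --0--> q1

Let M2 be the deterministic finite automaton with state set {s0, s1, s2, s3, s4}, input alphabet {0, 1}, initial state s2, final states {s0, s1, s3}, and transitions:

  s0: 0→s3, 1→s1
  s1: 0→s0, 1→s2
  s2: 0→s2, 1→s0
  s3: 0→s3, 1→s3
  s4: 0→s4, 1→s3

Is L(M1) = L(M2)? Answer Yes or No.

Exploring the product automaton M1 × M2 from the start pair (q0, s2), following both machines on each input symbol, reaches 4 state pairs: (q0, s2), (q3, s0), (q1, s3), (q2, s1).
M1 accepts in {q1, q2, q3} and M2 accepts in {s0, s1, s3}. In every reachable pair the two components are either both accepting — (q3, s0), (q1, s3), (q2, s1) — or both non-accepting, so no string is accepted by exactly one of the machines: L(M1) \ L(M2) and L(M2) \ L(M1) are both empty.
Hence every string is accepted by M1 iff it is accepted by M2, and the two languages coincide.

Yes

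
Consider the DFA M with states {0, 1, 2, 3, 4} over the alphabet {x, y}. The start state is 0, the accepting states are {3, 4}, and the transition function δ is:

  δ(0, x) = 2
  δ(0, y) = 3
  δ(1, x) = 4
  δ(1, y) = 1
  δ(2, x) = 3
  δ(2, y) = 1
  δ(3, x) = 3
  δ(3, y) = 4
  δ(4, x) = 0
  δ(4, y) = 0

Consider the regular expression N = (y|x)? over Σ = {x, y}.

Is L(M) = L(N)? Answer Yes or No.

The string xx is accepted by M but rejected by N.
So L(M) ≠ L(N).

No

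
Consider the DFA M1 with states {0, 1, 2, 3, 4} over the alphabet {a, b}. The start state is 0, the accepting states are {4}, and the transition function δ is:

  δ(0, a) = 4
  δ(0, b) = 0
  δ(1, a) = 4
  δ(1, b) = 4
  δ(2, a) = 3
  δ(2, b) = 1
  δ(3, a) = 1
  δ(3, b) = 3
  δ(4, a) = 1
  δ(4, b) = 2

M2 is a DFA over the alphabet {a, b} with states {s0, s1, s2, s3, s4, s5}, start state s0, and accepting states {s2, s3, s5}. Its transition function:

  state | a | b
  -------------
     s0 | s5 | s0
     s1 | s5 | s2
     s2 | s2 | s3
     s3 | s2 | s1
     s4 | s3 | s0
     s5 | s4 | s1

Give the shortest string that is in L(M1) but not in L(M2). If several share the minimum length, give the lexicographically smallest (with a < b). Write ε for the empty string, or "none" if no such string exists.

The string aab is accepted by M1 but not by M2.
No shorter string lies in the difference, and aab is the lexicographically first length-3 string in L(M1) \ L(M2).

aab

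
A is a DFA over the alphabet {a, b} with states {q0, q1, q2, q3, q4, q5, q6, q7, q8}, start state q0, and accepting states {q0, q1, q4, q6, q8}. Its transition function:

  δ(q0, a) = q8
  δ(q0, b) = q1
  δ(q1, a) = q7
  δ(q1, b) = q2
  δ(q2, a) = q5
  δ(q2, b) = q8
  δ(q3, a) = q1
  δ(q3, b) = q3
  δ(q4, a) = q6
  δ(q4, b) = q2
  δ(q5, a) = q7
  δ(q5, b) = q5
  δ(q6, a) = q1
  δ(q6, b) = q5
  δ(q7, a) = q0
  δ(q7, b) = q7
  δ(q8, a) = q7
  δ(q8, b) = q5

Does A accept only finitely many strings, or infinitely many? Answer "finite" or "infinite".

infinite

State q5 is reachable from the start and can reach an accepting state, and it lies on the cycle q5 → q5.
Traversing that cycle any number of times yields accepted strings of unbounded length, so the language is infinite.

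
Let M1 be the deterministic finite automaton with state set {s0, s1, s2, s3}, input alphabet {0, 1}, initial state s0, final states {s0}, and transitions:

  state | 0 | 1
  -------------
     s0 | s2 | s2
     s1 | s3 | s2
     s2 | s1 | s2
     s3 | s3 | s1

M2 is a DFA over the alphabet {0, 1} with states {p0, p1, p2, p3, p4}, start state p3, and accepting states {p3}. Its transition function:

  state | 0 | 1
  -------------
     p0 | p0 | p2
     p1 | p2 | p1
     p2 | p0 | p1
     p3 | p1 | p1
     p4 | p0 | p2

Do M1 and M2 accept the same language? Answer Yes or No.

Exploring the product automaton M1 × M2 from the start pair (s0, p3), following both machines on each input symbol, reaches 4 state pairs: (s0, p3), (s2, p1), (s1, p2), (s3, p0).
M1 accepts in {s0} and M2 accepts in {p3}. In every reachable pair the two components are either both accepting — (s0, p3) — or both non-accepting, so no string is accepted by exactly one of the machines: L(M1) \ L(M2) and L(M2) \ L(M1) are both empty.
Hence every string is accepted by M1 iff it is accepted by M2, and the two languages coincide.

Yes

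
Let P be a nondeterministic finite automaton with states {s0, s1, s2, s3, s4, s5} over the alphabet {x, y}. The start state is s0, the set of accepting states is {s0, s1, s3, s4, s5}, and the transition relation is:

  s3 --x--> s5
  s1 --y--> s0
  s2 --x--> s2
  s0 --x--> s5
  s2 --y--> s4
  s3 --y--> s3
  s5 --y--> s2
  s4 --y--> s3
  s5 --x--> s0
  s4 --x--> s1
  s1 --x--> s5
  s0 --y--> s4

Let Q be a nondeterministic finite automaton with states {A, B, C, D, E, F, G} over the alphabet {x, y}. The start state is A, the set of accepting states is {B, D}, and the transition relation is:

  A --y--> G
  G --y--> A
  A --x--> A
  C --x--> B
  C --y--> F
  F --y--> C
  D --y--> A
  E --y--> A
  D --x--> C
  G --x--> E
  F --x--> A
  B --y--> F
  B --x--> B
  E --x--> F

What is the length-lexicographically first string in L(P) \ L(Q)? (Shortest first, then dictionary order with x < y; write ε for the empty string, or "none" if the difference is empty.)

ε

The empty string ε is accepted by P but not by Q.
Since ε is the unique shortest string, it is the required witness.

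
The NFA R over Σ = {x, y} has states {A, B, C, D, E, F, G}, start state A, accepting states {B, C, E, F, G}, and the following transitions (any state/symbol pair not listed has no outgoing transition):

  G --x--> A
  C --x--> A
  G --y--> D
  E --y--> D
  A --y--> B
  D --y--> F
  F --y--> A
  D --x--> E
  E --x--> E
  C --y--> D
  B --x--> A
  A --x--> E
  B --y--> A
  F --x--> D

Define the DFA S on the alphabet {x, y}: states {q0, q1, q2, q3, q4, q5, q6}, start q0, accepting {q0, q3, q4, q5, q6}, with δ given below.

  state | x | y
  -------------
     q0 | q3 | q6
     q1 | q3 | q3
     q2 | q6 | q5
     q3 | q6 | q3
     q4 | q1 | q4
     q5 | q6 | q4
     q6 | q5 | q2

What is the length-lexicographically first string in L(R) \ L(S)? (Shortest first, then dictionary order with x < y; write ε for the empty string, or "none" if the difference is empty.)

xxxyx

The string xxxyx is accepted by R but not by S.
No shorter string lies in the difference, and xxxyx is the lexicographically first length-5 string in L(R) \ L(S).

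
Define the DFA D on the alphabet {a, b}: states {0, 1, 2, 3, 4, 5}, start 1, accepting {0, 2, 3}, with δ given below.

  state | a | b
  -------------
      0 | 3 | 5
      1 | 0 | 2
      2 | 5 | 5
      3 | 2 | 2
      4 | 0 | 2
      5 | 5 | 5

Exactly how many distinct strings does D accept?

5

The useful subgraph on states {0, 1, 2, 3} is acyclic, so L(D) is finite; the longest accepting path visits 4 useful states, giving maximum string length 3.
Counting accepting paths from 1 by length: 2 of length 1, 1 of length 2, 2 of length 3. Total 5.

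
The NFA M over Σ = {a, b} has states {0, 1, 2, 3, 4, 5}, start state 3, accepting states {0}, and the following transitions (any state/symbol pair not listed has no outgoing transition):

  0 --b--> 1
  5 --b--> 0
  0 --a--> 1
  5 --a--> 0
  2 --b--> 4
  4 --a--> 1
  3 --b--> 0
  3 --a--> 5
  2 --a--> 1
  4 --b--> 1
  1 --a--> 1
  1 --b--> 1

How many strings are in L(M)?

3

The useful subgraph on states {0, 3, 5} is acyclic, so L(M) is finite; the longest accepting path visits 3 useful states, giving maximum string length 2.
Counting accepting paths from 3 by length: 1 of length 1, 2 of length 2. Total 3.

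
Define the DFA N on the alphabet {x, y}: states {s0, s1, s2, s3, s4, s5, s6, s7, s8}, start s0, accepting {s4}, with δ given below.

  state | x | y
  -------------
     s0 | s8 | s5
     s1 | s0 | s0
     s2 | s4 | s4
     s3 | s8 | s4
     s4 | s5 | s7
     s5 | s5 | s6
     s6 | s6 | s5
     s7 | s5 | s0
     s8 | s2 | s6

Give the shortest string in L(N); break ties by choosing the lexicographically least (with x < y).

A breadth-first search from s0 reaches an accepting state first via the path s0 → s8 → s2 → s4 on input xxx.
No string of length < 3 is accepted (BFS exhausts all shorter strings without reaching an accepting state), and xxx is the lexicographically least accepting string of length 3.

xxx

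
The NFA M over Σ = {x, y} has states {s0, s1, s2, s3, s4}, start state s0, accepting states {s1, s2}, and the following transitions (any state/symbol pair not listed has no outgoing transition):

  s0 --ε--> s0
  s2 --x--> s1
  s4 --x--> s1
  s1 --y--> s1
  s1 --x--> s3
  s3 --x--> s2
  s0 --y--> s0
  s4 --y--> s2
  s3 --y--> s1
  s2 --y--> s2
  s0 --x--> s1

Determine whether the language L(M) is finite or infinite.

State s0 is reachable from the start and can reach an accepting state, and it lies on the cycle s0 → s0.
Traversing that cycle any number of times yields accepted strings of unbounded length, so the language is infinite.

infinite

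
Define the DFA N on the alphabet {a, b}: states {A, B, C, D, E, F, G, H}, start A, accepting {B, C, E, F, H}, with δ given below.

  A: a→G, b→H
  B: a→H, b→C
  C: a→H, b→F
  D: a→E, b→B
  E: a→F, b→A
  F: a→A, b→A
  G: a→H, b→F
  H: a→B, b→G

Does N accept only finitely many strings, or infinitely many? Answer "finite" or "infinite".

infinite

State A is reachable from the start and can reach an accepting state, and it lies on the cycle A → G → F → A.
Traversing that cycle any number of times yields accepted strings of unbounded length, so the language is infinite.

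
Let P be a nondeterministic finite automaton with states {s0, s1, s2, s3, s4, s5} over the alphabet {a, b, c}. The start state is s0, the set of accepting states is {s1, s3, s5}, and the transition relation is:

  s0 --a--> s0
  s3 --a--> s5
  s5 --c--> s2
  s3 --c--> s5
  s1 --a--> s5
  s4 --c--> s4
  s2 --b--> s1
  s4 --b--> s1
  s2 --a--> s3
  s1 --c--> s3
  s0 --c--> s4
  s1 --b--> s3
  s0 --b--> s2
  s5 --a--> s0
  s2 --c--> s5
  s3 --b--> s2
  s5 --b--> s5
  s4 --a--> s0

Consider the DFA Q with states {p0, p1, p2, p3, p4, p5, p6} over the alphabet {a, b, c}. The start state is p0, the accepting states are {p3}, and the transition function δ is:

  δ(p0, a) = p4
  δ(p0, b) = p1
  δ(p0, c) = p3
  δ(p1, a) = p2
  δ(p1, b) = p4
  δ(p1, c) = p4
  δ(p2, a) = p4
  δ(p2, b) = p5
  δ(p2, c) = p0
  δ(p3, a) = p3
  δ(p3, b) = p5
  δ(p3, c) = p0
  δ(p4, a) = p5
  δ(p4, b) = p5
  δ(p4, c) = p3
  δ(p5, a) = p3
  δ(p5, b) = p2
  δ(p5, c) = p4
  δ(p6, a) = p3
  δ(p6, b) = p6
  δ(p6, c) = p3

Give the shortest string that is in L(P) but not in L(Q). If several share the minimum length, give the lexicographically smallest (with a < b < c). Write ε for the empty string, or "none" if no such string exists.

The string ba is accepted by P but not by Q.
No shorter string lies in the difference, and ba is the lexicographically first length-2 string in L(P) \ L(Q).

ba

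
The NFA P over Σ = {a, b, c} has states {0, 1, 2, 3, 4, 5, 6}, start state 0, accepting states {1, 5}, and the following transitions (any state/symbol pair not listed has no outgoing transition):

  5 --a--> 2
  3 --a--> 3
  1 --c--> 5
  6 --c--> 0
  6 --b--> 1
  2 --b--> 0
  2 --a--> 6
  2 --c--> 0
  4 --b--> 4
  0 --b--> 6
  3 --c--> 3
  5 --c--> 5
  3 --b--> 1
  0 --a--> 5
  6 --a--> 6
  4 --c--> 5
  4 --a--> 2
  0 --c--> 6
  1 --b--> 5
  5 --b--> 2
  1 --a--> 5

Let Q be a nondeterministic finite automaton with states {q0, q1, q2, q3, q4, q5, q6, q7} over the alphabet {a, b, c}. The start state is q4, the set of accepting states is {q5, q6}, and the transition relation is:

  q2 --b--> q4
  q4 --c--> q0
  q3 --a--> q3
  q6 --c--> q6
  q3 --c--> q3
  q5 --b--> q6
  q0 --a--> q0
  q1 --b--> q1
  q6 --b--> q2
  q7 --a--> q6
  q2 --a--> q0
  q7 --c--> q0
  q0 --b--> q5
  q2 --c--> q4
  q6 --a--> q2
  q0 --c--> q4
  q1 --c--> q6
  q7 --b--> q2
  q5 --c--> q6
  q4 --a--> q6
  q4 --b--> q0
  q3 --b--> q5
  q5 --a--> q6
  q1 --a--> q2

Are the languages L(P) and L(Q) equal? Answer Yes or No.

Exploring the product automaton P × Q from the start pair (0, q4), following both machines on each input symbol, reaches 5 state pairs: (0, q4), (5, q6), (6, q0), (2, q2), (1, q5).
P accepts in {1, 5} and Q accepts in {q5, q6}. In every reachable pair the two components are either both accepting — (5, q6), (1, q5) — or both non-accepting, so no string is accepted by exactly one of the machines: L(P) \ L(Q) and L(Q) \ L(P) are both empty.
Hence every string is accepted by P iff it is accepted by Q, and the two languages coincide.

Yes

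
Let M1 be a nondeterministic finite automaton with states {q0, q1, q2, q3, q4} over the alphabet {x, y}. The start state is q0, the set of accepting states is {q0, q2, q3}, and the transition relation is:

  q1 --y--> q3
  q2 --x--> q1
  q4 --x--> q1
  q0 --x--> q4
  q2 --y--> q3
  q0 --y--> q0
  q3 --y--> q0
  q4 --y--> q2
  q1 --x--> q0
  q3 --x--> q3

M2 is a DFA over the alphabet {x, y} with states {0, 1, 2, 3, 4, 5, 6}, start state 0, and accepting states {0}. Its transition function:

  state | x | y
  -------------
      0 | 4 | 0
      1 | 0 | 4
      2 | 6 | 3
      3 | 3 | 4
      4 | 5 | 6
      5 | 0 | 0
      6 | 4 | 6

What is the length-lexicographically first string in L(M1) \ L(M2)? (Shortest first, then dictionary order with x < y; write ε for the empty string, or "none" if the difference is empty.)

The string xy is accepted by M1 but not by M2.
No shorter string lies in the difference, and xy is the lexicographically first length-2 string in L(M1) \ L(M2).

xy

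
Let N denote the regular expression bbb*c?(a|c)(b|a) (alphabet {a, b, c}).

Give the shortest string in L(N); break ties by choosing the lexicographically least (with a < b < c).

By inspection of the expression, no string of length less than 4 matches, and bbaa is the lexicographically first match of length 4.

bbaa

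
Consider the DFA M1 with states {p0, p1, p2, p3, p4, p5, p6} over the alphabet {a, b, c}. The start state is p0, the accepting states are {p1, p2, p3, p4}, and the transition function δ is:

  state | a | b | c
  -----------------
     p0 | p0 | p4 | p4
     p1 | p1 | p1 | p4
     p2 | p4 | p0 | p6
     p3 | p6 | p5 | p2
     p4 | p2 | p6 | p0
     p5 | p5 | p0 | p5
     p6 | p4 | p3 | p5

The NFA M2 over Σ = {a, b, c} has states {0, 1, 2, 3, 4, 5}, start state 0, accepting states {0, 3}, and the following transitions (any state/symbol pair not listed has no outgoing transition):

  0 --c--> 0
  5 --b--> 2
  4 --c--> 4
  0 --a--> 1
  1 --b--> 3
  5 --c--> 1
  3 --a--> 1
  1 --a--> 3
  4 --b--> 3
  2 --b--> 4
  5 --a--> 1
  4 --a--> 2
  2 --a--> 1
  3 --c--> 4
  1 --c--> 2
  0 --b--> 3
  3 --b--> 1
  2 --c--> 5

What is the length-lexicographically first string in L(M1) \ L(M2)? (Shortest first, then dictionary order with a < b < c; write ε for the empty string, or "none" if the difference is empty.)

ac

The string ac is accepted by M1 but not by M2.
No shorter string lies in the difference, and ac is the lexicographically first length-2 string in L(M1) \ L(M2).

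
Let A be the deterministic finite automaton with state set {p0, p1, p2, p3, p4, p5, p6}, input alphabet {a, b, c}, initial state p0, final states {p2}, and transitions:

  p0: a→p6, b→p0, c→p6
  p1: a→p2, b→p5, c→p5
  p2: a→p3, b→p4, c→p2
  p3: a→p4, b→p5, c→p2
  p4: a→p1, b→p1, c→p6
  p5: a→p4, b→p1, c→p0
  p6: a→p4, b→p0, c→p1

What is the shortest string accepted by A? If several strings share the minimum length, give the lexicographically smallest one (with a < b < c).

A breadth-first search from p0 reaches an accepting state first via the path p0 → p6 → p1 → p2 on input aca.
No string of length < 3 is accepted (BFS exhausts all shorter strings without reaching an accepting state), and aca is the lexicographically least accepting string of length 3.

aca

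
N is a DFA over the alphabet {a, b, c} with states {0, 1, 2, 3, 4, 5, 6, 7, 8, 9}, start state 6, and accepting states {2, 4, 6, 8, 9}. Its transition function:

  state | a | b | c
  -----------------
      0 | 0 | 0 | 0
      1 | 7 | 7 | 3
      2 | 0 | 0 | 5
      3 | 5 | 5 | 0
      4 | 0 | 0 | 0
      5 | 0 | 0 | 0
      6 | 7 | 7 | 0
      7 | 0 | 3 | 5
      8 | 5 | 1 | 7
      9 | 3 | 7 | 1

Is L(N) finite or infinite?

finite

The useful states (reachable from 6 and able to reach an accepting state) are {6}.
Restricted to these states the transition graph has no cycle, so every accepting path has bounded length and L is finite.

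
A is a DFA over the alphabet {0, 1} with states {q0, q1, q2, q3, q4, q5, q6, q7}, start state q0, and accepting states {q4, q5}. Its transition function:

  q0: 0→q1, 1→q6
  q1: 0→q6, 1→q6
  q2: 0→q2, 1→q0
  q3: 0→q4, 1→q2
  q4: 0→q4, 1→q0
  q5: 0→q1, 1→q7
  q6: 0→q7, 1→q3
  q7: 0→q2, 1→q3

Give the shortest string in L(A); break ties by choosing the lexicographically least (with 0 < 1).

110

A breadth-first search from q0 reaches an accepting state first via the path q0 → q6 → q3 → q4 on input 110.
No string of length < 3 is accepted (BFS exhausts all shorter strings without reaching an accepting state), and 110 is the lexicographically least accepting string of length 3.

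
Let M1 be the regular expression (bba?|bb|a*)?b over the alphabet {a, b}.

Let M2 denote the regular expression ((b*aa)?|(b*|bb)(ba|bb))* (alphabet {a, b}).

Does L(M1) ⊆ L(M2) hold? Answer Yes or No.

The string b is in L(M1) but not in L(M2).
So L(M1) ⊄ L(M2).

No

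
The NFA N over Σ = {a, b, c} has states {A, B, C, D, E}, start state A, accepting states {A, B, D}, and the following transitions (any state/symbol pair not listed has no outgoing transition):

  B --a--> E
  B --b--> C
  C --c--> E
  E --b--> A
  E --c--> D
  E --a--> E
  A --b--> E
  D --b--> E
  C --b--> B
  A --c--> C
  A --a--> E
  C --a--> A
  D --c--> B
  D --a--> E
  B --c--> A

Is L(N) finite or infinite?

State A is reachable from the start and can reach an accepting state, and it lies on the cycle A → C → A.
Traversing that cycle any number of times yields accepted strings of unbounded length, so the language is infinite.

infinite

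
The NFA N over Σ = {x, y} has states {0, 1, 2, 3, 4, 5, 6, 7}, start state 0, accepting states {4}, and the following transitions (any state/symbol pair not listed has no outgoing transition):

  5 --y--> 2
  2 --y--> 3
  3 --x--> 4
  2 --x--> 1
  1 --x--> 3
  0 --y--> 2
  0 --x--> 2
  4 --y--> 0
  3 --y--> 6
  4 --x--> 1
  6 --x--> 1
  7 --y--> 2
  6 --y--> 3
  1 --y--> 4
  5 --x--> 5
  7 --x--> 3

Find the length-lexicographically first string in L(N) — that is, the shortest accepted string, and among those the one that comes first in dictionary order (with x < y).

xxy

A breadth-first search from 0 reaches an accepting state first via the path 0 → 2 → 1 → 4 on input xxy.
No string of length < 3 is accepted (BFS exhausts all shorter strings without reaching an accepting state), and xxy is the lexicographically least accepting string of length 3.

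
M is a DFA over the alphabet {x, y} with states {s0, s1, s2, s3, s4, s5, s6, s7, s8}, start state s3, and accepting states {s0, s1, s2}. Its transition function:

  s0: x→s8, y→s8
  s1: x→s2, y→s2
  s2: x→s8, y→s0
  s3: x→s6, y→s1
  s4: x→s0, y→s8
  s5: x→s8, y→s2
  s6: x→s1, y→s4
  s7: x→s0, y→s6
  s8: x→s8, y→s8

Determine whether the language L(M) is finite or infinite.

The useful states (reachable from s3 and able to reach an accepting state) are {s0, s1, s2, s3, s4, s6}.
Restricted to these states the transition graph has no cycle, so every accepting path has bounded length and L is finite.

finite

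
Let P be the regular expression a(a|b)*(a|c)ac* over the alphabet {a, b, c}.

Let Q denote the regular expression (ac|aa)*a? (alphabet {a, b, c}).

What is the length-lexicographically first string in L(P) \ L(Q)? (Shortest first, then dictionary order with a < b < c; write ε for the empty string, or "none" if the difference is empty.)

The string aaca is accepted by P but not by Q.
No shorter string lies in the difference, and aaca is the lexicographically first length-4 string in L(P) \ L(Q).

aaca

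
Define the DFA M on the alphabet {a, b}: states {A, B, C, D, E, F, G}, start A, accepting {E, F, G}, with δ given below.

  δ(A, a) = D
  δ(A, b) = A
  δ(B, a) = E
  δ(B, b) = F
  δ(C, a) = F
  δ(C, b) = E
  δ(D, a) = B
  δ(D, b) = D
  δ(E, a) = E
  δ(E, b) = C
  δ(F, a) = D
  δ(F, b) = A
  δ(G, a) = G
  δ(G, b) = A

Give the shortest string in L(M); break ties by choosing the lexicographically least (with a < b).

aaa

A breadth-first search from A reaches an accepting state first via the path A → D → B → E on input aaa.
No string of length < 3 is accepted (BFS exhausts all shorter strings without reaching an accepting state), and aaa is the lexicographically least accepting string of length 3.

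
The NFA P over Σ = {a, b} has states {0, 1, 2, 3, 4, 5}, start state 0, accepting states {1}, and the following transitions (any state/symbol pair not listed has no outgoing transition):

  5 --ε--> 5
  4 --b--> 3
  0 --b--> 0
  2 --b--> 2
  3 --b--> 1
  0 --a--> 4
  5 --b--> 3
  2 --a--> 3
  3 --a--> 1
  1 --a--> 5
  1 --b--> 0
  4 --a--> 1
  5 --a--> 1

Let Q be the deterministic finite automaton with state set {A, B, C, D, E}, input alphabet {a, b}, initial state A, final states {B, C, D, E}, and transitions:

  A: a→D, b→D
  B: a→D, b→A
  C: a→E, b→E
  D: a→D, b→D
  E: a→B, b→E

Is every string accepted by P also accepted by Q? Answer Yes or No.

Exploring the product automaton P × Q from the start pair (0, A), following both machines on each input symbol, reaches 6 state pairs: (0, A), (4, D), (0, D), (1, D), (3, D), (5, D).
P accepts in {1} and Q accepts in {B, C, D, E}. The reachable pairs whose P-component is accepting are (1, D); in each of them the Q-component is accepting too, so the product for L(P) \ L(Q) (P-component accepting, Q-component rejecting) has no reachable accepting pair and the difference is empty.
Hence every string in L(P) is also in L(Q).

Yes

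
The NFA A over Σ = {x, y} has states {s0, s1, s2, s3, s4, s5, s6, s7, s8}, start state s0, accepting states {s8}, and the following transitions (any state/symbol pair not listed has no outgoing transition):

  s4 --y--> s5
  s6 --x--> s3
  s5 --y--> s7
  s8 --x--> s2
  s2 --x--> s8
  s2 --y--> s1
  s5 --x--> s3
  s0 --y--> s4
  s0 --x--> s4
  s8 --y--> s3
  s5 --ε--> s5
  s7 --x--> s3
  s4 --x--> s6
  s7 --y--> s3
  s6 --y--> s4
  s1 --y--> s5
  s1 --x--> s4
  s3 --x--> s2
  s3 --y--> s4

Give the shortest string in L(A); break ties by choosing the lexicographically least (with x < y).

A breadth-first search from s0 reaches an accepting state first via the path s0 → s4 → s6 → s3 → s2 → s8 on input xxxxx.
No string of length < 5 is accepted (BFS exhausts all shorter strings without reaching an accepting state), and xxxxx is the lexicographically least accepting string of length 5.

xxxxx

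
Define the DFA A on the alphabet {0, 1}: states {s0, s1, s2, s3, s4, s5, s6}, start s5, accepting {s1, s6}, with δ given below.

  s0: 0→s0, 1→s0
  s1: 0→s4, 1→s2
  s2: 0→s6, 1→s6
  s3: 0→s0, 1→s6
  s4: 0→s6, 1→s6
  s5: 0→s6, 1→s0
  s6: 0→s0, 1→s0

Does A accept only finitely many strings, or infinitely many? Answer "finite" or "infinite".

finite

The useful states (reachable from s5 and able to reach an accepting state) are {s5, s6}.
Restricted to these states the transition graph has no cycle, so every accepting path has bounded length and L is finite.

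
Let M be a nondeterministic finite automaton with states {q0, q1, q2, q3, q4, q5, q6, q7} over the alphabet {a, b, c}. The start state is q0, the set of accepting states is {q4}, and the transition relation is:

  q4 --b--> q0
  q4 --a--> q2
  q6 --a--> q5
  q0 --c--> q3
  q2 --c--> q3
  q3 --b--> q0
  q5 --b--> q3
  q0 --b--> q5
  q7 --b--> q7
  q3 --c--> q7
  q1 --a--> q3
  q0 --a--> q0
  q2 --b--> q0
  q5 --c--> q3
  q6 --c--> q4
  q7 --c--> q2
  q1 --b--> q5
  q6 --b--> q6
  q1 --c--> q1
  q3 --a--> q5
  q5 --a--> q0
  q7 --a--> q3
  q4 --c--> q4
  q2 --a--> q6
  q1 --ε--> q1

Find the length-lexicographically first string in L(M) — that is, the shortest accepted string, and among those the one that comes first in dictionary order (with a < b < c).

cccac

A breadth-first search from q0 reaches an accepting state first via the path q0 → q3 → q7 → q2 → q6 → q4 on input cccac.
No string of length < 5 is accepted (BFS exhausts all shorter strings without reaching an accepting state), and cccac is the lexicographically least accepting string of length 5.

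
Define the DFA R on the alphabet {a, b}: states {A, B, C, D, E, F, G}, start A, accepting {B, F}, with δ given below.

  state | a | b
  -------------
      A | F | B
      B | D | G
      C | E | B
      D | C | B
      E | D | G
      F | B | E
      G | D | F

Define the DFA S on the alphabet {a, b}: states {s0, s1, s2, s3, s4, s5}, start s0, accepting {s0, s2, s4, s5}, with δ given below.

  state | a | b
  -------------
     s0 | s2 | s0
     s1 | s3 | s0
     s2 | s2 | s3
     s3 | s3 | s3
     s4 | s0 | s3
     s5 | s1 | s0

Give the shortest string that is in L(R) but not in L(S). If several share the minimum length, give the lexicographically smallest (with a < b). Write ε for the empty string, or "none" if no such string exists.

The string bab is accepted by R but not by S.
No shorter string lies in the difference, and bab is the lexicographically first length-3 string in L(R) \ L(S).

bab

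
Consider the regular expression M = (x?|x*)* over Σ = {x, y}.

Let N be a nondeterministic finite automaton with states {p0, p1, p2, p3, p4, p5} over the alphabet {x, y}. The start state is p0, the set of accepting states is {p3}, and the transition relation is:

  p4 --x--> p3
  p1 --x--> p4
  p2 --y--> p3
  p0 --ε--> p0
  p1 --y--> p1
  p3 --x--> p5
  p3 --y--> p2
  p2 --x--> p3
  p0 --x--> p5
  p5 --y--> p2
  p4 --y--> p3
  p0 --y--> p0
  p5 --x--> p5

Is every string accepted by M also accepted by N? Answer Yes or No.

The empty string ε is in L(M) but not in L(N).
So L(M) ⊄ L(N).

No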